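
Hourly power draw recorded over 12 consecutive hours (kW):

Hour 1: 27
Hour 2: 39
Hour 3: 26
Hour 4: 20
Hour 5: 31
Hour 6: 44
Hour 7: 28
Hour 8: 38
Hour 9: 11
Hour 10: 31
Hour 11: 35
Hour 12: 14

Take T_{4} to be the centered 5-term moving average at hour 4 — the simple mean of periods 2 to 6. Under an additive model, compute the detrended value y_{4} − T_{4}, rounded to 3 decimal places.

-12.000

Trend T_4 = (39 + 26 + 20 + 31 + 44) / 5 = 160/5 = 32.00000
Detrended value: 20 − 32.00000 = -12.000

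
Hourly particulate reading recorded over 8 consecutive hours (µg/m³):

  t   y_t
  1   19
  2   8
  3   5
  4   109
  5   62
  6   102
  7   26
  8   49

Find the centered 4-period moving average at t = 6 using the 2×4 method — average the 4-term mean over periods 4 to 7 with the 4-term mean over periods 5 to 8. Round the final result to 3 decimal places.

67.250

Sum over 4–7: 109 + 62 + 102 + 26 = 299
Sum over 5–8: 62 + 102 + 26 + 49 = 239
CMA at t=6 = (299 + 239) / (2·4) = 538 / 8 = 67.250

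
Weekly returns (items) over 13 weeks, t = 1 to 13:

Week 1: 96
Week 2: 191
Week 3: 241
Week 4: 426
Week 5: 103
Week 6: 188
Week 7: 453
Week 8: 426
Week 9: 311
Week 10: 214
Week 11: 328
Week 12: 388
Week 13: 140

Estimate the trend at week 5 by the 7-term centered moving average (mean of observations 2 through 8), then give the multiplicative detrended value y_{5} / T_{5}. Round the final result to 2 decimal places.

Trend T_5 = (191 + 241 + 426 + 103 + 188 + 453 + 426) / 7 = 2028/7 = 289.7143
Ratio to trend: 103 / 289.7143 = 0.36

0.36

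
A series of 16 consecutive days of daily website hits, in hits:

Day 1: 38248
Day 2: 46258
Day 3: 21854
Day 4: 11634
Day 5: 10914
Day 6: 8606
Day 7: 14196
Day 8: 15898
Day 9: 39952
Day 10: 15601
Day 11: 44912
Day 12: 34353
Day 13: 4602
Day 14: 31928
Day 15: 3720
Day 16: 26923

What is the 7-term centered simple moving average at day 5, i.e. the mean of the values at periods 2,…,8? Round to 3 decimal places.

Sum of periods 2–8: 46258 + 21854 + 11634 + 10914 + 8606 + 14196 + 15898 = 129360
Divide by 7: 129360 / 7 = 18480.000

18480.000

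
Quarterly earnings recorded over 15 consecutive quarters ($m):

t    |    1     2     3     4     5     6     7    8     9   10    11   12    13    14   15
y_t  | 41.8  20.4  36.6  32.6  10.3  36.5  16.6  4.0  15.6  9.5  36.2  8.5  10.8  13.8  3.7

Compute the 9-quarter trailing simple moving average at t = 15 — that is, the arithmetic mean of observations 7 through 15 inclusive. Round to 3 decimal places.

13.189

Sum of periods 7–15: 16.6 + 4.0 + 15.6 + 9.5 + 36.2 + 8.5 + 10.8 + 13.8 + 3.7 = 118.7
Divide by 9: 118.7 / 9 = 13.189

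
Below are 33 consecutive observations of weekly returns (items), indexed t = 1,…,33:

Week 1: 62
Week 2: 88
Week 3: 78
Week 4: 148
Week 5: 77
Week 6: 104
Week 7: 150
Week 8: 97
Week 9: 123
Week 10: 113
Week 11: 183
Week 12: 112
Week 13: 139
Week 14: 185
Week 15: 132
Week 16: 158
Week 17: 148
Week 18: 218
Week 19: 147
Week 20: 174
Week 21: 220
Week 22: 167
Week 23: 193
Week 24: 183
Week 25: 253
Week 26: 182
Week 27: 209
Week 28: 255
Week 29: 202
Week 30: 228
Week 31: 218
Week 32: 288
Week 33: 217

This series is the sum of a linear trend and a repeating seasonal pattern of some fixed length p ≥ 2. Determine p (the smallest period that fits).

First differences y_{t+1} − y_t: 26, -10, 70, -71, 27, 46, -53, 26, -10, 70, -71, 27, 46, -53, 26, -10, …
The difference pattern repeats every 7 terms and not for any smaller step, so p = 7.

7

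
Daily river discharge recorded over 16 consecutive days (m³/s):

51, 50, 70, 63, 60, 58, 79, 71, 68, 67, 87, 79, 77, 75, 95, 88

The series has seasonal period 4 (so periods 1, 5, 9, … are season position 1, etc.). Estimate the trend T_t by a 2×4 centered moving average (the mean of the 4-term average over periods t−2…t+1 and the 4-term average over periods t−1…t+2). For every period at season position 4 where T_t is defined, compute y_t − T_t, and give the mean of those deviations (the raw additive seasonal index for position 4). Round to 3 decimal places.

0.875

Season position 4 occurs at t = 4, 8, 12 (where T_t is defined).
t=4: T_4 = 61.75000; y_4 − T_4 = 63 − 61.75000 = 1.25000
t=8: T_8 = 70.12500; y_8 − T_8 = 71 − 70.12500 = 0.87500
t=12: T_12 = 78.50000; y_12 − T_12 = 79 − 78.50000 = 0.50000
Mean deviation: (1.25000 + 0.87500 + 0.50000) / 3 = 0.875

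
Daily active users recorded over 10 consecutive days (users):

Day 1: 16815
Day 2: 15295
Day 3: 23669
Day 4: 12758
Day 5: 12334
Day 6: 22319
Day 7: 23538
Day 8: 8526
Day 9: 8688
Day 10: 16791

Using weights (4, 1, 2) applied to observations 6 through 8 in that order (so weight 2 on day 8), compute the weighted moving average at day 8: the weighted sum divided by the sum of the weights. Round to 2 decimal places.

18552.29

Weighted sum: 4·22319 + 1·23538 + 2·8526 = 89276 + 23538 + 17052 = 129866
Weight total: 4 + 1 + 2 = 7
WMA = 129866 / 7 = 18552.29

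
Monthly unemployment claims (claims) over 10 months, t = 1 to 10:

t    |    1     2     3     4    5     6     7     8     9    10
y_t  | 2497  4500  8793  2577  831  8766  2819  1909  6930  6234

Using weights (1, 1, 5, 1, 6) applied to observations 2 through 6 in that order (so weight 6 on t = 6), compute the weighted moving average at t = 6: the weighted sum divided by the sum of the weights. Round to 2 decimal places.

5686.07

Weighted sum: 1·4500 + 1·8793 + 5·2577 + 1·831 + 6·8766 = 4500 + 8793 + 12885 + 831 + 52596 = 79605
Weight total: 1 + 1 + 5 + 1 + 6 = 14
WMA = 79605 / 14 = 5686.07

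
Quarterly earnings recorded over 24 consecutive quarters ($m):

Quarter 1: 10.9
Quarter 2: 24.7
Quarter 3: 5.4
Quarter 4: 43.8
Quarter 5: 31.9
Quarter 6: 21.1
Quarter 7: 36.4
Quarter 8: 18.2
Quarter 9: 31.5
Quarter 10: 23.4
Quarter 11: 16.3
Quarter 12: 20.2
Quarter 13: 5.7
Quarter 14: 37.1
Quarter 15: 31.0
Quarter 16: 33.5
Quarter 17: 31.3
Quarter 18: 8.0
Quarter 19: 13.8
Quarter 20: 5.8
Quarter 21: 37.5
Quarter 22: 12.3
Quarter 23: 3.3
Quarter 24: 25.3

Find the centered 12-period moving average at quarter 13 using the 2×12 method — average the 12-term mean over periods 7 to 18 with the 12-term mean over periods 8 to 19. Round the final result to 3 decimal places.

23.442

Sum over 7–18: 36.4 + 18.2 + 31.5 + 23.4 + 16.3 + 20.2 + 5.7 + 37.1 + 31.0 + 33.5 + 31.3 + 8.0 = 292.6
Sum over 8–19: 18.2 + 31.5 + 23.4 + 16.3 + 20.2 + 5.7 + 37.1 + 31.0 + 33.5 + 31.3 + 8.0 + 13.8 = 270.0
CMA at t=13 = (292.6 + 270.0) / (2·12) = 562.6 / 24 = 23.442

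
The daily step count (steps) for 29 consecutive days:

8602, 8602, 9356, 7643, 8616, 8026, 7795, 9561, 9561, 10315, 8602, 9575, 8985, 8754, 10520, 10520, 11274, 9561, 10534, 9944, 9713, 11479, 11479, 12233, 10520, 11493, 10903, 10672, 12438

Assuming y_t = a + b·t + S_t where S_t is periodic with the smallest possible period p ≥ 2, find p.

7

First differences y_{t+1} − y_t: 0, 754, -1713, 973, -590, -231, 1766, 0, 754, -1713, 973, -590, -231, 1766, 0, 754, …
The difference pattern repeats every 7 terms and not for any smaller step, so p = 7.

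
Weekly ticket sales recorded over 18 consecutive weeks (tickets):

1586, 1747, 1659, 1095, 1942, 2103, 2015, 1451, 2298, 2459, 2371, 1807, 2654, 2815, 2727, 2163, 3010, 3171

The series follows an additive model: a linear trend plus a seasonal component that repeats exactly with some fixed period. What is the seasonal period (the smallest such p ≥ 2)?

First differences y_{t+1} − y_t: 161, -88, -564, 847, 161, -88, -564, 847, 161, -88, …
The difference pattern repeats every 4 terms and not for any smaller step, so p = 4.

4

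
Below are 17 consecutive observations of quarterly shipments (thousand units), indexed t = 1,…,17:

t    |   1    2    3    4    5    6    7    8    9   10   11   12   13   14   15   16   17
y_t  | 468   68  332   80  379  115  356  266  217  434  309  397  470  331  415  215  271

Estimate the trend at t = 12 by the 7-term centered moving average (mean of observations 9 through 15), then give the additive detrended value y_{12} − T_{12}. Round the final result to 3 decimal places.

Trend T_12 = (217 + 434 + 309 + 397 + 470 + 331 + 415) / 7 = 2573/7 = 367.57143
Detrended value: 397 − 367.57143 = 29.429

29.429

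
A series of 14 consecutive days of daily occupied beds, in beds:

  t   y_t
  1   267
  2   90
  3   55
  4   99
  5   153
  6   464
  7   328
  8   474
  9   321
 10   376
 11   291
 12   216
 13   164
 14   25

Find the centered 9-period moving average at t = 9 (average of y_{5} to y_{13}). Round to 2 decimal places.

309.67

Sum of periods 5–13: 153 + 464 + 328 + 474 + 321 + 376 + 291 + 216 + 164 = 2787
Divide by 9: 2787 / 9 = 309.67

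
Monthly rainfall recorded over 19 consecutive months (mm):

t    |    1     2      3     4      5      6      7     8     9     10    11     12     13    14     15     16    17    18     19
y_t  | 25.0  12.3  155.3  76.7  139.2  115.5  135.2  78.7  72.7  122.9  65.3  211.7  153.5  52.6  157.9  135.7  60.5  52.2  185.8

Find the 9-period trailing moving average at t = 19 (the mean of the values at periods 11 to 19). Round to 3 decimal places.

119.467

Sum of periods 11–19: 65.3 + 211.7 + 153.5 + 52.6 + 157.9 + 135.7 + 60.5 + 52.2 + 185.8 = 1075.2
Divide by 9: 1075.2 / 9 = 119.467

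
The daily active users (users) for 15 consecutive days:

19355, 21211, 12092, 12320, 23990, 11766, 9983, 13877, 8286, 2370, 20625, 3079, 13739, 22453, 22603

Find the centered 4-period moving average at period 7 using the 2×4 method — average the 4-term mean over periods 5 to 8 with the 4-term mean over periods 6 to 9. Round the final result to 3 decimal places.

Sum over 5–8: 23990 + 11766 + 9983 + 13877 = 59616
Sum over 6–9: 11766 + 9983 + 13877 + 8286 = 43912
CMA at t=7 = (59616 + 43912) / (2·4) = 103528 / 8 = 12941.000

12941.000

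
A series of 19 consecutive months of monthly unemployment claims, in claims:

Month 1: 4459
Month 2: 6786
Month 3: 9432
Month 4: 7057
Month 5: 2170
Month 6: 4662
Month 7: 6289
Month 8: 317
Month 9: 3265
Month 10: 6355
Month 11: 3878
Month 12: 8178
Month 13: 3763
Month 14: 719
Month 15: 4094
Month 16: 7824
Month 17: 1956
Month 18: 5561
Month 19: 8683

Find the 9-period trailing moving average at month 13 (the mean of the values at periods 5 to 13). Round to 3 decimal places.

4319.667

Sum of periods 5–13: 2170 + 4662 + 6289 + 317 + 3265 + 6355 + 3878 + 8178 + 3763 = 38877
Divide by 9: 38877 / 9 = 4319.667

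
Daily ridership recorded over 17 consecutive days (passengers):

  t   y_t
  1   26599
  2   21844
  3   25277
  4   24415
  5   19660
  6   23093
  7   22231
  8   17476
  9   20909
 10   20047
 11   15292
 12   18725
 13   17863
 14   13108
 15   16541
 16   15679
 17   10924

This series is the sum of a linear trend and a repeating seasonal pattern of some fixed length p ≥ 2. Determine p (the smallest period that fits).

3

First differences y_{t+1} − y_t: -4755, 3433, -862, -4755, 3433, -862, -4755, 3433, …
The difference pattern repeats every 3 terms and not for any smaller step, so p = 3.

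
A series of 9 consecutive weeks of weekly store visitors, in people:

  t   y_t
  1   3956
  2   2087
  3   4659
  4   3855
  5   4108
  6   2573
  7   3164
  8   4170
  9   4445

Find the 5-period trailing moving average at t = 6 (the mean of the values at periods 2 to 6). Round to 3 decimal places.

3456.400

Sum of periods 2–6: 2087 + 4659 + 3855 + 4108 + 2573 = 17282
Divide by 5: 17282 / 5 = 3456.400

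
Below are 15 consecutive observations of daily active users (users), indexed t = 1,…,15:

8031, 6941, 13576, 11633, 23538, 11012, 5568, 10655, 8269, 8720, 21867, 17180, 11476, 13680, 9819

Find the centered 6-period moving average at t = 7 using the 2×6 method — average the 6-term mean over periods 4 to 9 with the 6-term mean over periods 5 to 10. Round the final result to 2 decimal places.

11536.42

Sum over 4–9: 11633 + 23538 + 11012 + 5568 + 10655 + 8269 = 70675
Sum over 5–10: 23538 + 11012 + 5568 + 10655 + 8269 + 8720 = 67762
CMA at t=7 = (70675 + 67762) / (2·6) = 138437 / 12 = 11536.42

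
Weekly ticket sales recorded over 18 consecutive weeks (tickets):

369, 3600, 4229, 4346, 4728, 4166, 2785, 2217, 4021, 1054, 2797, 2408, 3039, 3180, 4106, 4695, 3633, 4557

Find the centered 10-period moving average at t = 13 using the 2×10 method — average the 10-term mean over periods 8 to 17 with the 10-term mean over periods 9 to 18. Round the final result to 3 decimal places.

Sum over 8–17: 2217 + 4021 + 1054 + 2797 + 2408 + 3039 + 3180 + 4106 + 4695 + 3633 = 31150
Sum over 9–18: 4021 + 1054 + 2797 + 2408 + 3039 + 3180 + 4106 + 4695 + 3633 + 4557 = 33490
CMA at t=13 = (31150 + 33490) / (2·10) = 64640 / 20 = 3232.000

3232.000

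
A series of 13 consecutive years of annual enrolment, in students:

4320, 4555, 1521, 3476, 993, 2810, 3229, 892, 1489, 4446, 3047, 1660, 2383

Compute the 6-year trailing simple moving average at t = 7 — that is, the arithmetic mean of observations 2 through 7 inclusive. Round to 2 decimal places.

2764.00

Sum of periods 2–7: 4555 + 1521 + 3476 + 993 + 2810 + 3229 = 16584
Divide by 6: 16584 / 6 = 2764.00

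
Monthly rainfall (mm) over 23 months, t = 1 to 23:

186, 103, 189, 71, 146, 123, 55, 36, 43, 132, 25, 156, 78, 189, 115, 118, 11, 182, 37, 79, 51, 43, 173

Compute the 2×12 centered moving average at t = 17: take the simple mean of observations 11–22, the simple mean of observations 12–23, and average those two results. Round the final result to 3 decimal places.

Sum over 11–22: 25 + 156 + 78 + 189 + 115 + 118 + 11 + 182 + 37 + 79 + 51 + 43 = 1084
Sum over 12–23: 156 + 78 + 189 + 115 + 118 + 11 + 182 + 37 + 79 + 51 + 43 + 173 = 1232
CMA at t=17 = (1084 + 1232) / (2·12) = 2316 / 24 = 96.500

96.500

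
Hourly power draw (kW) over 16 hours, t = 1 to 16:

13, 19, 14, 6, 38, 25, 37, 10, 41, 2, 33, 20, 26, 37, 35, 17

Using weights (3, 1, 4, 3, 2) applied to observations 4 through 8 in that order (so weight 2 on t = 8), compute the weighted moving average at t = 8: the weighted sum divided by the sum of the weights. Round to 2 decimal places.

22.08

Weighted sum: 3·6 + 1·38 + 4·25 + 3·37 + 2·10 = 18 + 38 + 100 + 111 + 20 = 287
Weight total: 3 + 1 + 4 + 3 + 2 = 13
WMA = 287 / 13 = 22.08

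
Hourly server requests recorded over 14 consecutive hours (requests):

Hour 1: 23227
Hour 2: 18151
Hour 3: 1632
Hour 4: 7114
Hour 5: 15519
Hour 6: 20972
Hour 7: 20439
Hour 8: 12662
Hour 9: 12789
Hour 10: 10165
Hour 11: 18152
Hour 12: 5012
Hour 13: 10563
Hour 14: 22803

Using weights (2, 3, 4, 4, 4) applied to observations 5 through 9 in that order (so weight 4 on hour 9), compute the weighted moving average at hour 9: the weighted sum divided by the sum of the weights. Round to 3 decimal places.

16324.353

Weighted sum: 2·15519 + 3·20972 + 4·20439 + 4·12662 + 4·12789 = 31038 + 62916 + 81756 + 50648 + 51156 = 277514
Weight total: 2 + 3 + 4 + 4 + 4 = 17
WMA = 277514 / 17 = 16324.353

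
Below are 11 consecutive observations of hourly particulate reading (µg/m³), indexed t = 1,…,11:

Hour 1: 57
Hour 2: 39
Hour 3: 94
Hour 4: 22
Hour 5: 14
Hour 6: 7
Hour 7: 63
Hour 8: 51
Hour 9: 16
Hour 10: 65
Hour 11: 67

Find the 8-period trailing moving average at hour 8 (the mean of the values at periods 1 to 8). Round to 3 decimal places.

43.375

Sum of periods 1–8: 57 + 39 + 94 + 22 + 14 + 7 + 63 + 51 = 347
Divide by 8: 347 / 8 = 43.375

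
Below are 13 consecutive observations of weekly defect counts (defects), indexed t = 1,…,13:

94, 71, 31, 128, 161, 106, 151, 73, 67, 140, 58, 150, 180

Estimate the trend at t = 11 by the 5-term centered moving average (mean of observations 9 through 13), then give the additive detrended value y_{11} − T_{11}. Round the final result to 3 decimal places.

Trend T_11 = (67 + 140 + 58 + 150 + 180) / 5 = 595/5 = 119.00000
Detrended value: 58 − 119.00000 = -61.000

-61.000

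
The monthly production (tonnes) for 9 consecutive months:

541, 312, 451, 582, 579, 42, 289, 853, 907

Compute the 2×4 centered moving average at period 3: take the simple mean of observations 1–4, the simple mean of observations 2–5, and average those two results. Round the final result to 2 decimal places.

476.25

Sum over 1–4: 541 + 312 + 451 + 582 = 1886
Sum over 2–5: 312 + 451 + 582 + 579 = 1924
CMA at t=3 = (1886 + 1924) / (2·4) = 3810 / 8 = 476.25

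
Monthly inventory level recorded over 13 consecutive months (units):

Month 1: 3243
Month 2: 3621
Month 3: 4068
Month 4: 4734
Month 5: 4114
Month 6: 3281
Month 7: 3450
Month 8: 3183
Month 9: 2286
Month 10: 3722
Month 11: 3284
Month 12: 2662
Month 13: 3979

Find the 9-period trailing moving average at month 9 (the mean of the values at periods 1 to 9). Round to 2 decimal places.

Sum of periods 1–9: 3243 + 3621 + 4068 + 4734 + 4114 + 3281 + 3450 + 3183 + 2286 = 31980
Divide by 9: 31980 / 9 = 3553.33

3553.33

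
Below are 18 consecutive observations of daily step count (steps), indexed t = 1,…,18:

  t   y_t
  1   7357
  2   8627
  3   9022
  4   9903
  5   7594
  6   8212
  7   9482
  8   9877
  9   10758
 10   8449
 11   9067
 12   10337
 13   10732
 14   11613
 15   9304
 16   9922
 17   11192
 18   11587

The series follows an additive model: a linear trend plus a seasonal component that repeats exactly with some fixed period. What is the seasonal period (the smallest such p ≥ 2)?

First differences y_{t+1} − y_t: 1270, 395, 881, -2309, 618, 1270, 395, 881, -2309, 618, 1270, 395, …
The difference pattern repeats every 5 terms and not for any smaller step, so p = 5.

5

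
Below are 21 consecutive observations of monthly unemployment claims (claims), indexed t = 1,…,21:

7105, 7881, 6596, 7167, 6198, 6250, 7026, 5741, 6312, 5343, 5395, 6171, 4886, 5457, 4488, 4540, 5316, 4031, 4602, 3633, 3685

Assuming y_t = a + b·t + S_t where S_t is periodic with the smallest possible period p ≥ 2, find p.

First differences y_{t+1} − y_t: 776, -1285, 571, -969, 52, 776, -1285, 571, -969, 52, 776, -1285, …
The difference pattern repeats every 5 terms and not for any smaller step, so p = 5.

5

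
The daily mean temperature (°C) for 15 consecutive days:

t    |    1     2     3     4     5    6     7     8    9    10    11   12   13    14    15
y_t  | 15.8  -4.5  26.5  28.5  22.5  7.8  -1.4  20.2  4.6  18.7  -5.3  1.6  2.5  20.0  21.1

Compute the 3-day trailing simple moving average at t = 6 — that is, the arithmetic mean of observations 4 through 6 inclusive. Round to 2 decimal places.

Sum of periods 4–6: 28.5 + 22.5 + 7.8 = 58.8
Divide by 3: 58.8 / 3 = 19.60

19.60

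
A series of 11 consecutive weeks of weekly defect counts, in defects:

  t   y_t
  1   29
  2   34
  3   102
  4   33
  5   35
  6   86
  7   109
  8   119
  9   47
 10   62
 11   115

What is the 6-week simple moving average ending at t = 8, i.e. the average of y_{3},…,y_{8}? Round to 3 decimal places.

Sum of periods 3–8: 102 + 33 + 35 + 86 + 109 + 119 = 484
Divide by 6: 484 / 6 = 80.667

80.667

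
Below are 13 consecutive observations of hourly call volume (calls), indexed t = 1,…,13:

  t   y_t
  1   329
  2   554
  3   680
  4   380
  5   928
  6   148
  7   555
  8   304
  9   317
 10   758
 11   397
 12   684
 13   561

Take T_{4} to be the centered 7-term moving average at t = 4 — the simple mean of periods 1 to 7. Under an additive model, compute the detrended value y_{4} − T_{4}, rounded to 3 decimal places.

Trend T_4 = (329 + 554 + 680 + 380 + 928 + 148 + 555) / 7 = 3574/7 = 510.57143
Detrended value: 380 − 510.57143 = -130.571

-130.571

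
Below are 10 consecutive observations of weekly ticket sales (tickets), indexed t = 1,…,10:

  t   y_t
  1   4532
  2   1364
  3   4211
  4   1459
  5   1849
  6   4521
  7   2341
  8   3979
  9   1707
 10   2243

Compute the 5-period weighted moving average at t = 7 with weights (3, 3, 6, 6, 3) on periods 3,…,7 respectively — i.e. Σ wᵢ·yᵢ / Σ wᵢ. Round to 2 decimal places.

2964.43

Weighted sum: 3·4211 + 3·1459 + 6·1849 + 6·4521 + 3·2341 = 12633 + 4377 + 11094 + 27126 + 7023 = 62253
Weight total: 3 + 3 + 6 + 6 + 3 = 21
WMA = 62253 / 21 = 2964.43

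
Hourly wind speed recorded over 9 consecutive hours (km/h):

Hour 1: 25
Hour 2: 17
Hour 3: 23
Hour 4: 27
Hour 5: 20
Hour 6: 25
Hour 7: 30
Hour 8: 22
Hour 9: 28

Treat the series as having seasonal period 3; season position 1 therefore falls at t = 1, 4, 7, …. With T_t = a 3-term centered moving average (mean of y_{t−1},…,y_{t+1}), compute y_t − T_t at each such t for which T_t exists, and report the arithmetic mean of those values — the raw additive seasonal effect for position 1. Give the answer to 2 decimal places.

Season position 1 occurs at t = 4, 7 (where T_t is defined).
t=4: T_4 = 23.3333; y_4 − T_4 = 27 − 23.3333 = 3.6667
t=7: T_7 = 25.6667; y_7 − T_7 = 30 − 25.6667 = 4.3333
Mean deviation: (3.6667 + 4.3333) / 2 = 4.00

4.00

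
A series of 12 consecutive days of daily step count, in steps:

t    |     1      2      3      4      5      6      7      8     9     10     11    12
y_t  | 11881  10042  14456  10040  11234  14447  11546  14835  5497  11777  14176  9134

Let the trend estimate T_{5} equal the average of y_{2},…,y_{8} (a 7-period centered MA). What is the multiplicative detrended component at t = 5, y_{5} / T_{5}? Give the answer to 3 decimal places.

Trend T_5 = (10042 + 14456 + 10040 + 11234 + 14447 + 11546 + 14835) / 7 = 86600/7 = 12371.42857
Ratio to trend: 11234 / 12371.42857 = 0.908

0.908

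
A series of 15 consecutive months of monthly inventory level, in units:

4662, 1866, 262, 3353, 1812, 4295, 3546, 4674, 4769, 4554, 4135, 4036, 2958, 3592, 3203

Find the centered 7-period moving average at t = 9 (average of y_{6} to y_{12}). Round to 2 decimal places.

4287.00

Sum of periods 6–12: 4295 + 3546 + 4674 + 4769 + 4554 + 4135 + 4036 = 30009
Divide by 7: 30009 / 7 = 4287.00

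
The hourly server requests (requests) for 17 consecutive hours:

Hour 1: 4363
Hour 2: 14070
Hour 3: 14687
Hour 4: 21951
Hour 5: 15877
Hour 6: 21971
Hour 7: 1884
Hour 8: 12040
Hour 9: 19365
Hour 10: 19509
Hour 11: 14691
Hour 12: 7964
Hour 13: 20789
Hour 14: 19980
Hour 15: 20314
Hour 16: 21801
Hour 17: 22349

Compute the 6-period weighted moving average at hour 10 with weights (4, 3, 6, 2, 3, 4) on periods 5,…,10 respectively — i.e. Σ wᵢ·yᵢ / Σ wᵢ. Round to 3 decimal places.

13678.909

Weighted sum: 4·15877 + 3·21971 + 6·1884 + 2·12040 + 3·19365 + 4·19509 = 63508 + 65913 + 11304 + 24080 + 58095 + 78036 = 300936
Weight total: 4 + 3 + 6 + 2 + 3 + 4 = 22
WMA = 300936 / 22 = 13678.909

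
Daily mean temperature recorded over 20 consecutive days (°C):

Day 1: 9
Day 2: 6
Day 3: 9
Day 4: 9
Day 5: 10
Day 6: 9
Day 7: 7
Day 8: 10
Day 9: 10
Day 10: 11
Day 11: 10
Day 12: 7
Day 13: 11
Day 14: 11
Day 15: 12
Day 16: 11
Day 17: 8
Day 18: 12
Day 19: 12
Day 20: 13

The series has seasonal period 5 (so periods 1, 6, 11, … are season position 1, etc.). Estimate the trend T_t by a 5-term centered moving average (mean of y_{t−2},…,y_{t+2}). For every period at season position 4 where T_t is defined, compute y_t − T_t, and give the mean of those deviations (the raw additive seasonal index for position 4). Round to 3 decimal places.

Season position 4 occurs at t = 4, 9, 14 (where T_t is defined).
t=4: T_4 = 8.60000; y_4 − T_4 = 9 − 8.60000 = 0.40000
t=9: T_9 = 9.60000; y_9 − T_9 = 10 − 9.60000 = 0.40000
t=14: T_14 = 10.40000; y_14 − T_14 = 11 − 10.40000 = 0.60000
Mean deviation: (0.40000 + 0.40000 + 0.60000) / 3 = 0.467

0.467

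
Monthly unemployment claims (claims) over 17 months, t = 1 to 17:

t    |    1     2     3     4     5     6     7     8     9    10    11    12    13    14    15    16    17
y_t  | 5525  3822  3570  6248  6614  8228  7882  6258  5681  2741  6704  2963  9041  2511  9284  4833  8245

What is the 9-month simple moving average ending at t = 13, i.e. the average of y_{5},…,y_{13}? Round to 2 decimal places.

Sum of periods 5–13: 6614 + 8228 + 7882 + 6258 + 5681 + 2741 + 6704 + 2963 + 9041 = 56112
Divide by 9: 56112 / 9 = 6234.67

6234.67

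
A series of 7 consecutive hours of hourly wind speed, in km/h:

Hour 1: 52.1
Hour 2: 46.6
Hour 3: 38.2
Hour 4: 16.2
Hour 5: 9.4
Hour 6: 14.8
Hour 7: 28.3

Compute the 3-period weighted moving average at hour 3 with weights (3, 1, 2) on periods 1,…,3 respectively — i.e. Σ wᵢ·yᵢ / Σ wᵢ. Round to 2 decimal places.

46.55

Weighted sum: 3·52.1 + 1·46.6 + 2·38.2 = 156.3 + 46.6 + 76.4 = 279.3
Weight total: 3 + 1 + 2 = 6
WMA = 279.3 / 6 = 46.55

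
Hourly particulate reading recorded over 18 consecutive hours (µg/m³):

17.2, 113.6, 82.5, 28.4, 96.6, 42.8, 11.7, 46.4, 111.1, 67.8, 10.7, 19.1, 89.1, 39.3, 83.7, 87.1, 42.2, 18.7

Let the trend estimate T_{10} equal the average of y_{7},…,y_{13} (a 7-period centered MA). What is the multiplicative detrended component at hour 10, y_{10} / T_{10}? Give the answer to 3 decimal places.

1.334

Trend T_10 = (11.7 + 46.4 + 111.1 + 67.8 + 10.7 + 19.1 + 89.1) / 7 = 355.9/7 = 50.84286
Ratio to trend: 67.8 / 50.84286 = 1.334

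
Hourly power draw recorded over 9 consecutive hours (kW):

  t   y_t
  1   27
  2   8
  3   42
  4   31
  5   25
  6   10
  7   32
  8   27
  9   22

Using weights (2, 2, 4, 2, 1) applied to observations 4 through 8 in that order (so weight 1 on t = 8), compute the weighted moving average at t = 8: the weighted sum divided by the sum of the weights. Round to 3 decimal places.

22.091

Weighted sum: 2·31 + 2·25 + 4·10 + 2·32 + 1·27 = 62 + 50 + 40 + 64 + 27 = 243
Weight total: 2 + 2 + 4 + 2 + 1 = 11
WMA = 243 / 11 = 22.091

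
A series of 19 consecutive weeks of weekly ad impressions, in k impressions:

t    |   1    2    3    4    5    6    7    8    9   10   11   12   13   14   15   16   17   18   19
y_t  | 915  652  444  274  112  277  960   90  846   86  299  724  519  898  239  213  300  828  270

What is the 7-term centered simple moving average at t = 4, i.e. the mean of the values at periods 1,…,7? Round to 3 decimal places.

Sum of periods 1–7: 915 + 652 + 444 + 274 + 112 + 277 + 960 = 3634
Divide by 7: 3634 / 7 = 519.143

519.143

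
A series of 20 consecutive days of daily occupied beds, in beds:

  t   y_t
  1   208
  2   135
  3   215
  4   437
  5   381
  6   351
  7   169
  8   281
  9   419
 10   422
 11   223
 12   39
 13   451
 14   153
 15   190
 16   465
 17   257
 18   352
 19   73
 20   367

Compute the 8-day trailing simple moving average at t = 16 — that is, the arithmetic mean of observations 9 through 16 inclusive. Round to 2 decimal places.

Sum of periods 9–16: 419 + 422 + 223 + 39 + 451 + 153 + 190 + 465 = 2362
Divide by 8: 2362 / 8 = 295.25

295.25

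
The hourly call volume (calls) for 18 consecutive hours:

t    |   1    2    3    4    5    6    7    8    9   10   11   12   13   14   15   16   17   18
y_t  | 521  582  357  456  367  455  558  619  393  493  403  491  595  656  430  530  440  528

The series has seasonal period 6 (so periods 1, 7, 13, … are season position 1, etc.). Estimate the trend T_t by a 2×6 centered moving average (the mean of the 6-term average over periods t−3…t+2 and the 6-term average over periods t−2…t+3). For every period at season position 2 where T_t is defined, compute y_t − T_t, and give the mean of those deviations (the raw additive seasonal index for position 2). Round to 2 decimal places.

Season position 2 occurs at t = 8, 14 (where T_t is defined).
t=8: T_8 = 483.8333; y_8 − T_8 = 619 − 483.8333 = 135.1667
t=14: T_14 = 520.5833; y_14 − T_14 = 656 − 520.5833 = 135.4167
Mean deviation: (135.1667 + 135.4167) / 2 = 135.29

135.29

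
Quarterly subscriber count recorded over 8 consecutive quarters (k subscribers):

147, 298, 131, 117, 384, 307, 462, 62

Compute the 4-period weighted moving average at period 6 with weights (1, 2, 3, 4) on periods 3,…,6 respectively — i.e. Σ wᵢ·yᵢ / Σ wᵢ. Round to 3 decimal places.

274.500

Weighted sum: 1·131 + 2·117 + 3·384 + 4·307 = 131 + 234 + 1152 + 1228 = 2745
Weight total: 1 + 2 + 3 + 4 = 10
WMA = 2745 / 10 = 274.500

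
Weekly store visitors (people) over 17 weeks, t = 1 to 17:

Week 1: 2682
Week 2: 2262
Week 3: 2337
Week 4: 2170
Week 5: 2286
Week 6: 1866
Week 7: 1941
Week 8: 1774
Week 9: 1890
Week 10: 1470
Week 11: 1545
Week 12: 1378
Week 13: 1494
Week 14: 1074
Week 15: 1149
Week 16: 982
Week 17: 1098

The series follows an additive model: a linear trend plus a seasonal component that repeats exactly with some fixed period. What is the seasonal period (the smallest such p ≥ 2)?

4

First differences y_{t+1} − y_t: -420, 75, -167, 116, -420, 75, -167, 116, -420, 75, …
The difference pattern repeats every 4 terms and not for any smaller step, so p = 4.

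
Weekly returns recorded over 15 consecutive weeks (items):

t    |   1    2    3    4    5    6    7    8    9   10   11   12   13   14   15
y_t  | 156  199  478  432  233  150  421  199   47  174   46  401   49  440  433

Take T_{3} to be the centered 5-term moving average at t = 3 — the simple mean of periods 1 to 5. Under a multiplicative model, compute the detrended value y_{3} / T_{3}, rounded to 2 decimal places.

1.60

Trend T_3 = (156 + 199 + 478 + 432 + 233) / 5 = 1498/5 = 299.6000
Ratio to trend: 478 / 299.6000 = 1.60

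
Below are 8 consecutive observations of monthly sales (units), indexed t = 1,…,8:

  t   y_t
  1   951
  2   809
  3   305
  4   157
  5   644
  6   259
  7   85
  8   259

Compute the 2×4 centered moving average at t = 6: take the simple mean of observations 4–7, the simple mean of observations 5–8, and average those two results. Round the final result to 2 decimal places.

299.00

Sum over 4–7: 157 + 644 + 259 + 85 = 1145
Sum over 5–8: 644 + 259 + 85 + 259 = 1247
CMA at t=6 = (1145 + 1247) / (2·4) = 2392 / 8 = 299.00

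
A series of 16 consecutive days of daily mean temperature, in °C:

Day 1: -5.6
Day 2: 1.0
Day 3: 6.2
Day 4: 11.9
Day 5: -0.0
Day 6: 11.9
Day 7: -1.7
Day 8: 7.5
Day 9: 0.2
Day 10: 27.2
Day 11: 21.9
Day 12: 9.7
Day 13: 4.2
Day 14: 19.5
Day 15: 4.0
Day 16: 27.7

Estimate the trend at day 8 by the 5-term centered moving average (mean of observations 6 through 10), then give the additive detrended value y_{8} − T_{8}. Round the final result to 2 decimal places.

-1.52

Trend T_8 = (11.9 + (-1.7) + 7.5 + 0.2 + 27.2) / 5 = 45.1/5 = 9.0200
Detrended value: 7.5 − 9.0200 = -1.52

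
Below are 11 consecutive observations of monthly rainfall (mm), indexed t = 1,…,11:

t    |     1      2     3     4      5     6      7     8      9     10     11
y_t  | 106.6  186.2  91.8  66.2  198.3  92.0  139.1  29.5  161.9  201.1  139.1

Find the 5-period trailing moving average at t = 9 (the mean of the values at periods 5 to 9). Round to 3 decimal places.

124.160

Sum of periods 5–9: 198.3 + 92.0 + 139.1 + 29.5 + 161.9 = 620.8
Divide by 5: 620.8 / 5 = 124.160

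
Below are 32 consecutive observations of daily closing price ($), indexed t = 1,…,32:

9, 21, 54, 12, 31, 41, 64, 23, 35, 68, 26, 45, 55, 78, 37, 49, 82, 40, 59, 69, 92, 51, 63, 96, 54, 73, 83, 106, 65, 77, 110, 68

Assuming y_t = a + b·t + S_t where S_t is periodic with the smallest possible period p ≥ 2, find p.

7

First differences y_{t+1} − y_t: 12, 33, -42, 19, 10, 23, -41, 12, 33, -42, 19, 10, 23, -41, 12, 33, …
The difference pattern repeats every 7 terms and not for any smaller step, so p = 7.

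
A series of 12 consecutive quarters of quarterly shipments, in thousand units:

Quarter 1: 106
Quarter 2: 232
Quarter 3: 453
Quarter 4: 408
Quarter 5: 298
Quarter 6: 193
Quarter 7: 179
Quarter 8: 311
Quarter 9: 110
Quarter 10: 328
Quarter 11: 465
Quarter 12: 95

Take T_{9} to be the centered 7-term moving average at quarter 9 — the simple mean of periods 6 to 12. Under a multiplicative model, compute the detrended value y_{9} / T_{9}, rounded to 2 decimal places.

Trend T_9 = (193 + 179 + 311 + 110 + 328 + 465 + 95) / 7 = 1681/7 = 240.1429
Ratio to trend: 110 / 240.1429 = 0.46

0.46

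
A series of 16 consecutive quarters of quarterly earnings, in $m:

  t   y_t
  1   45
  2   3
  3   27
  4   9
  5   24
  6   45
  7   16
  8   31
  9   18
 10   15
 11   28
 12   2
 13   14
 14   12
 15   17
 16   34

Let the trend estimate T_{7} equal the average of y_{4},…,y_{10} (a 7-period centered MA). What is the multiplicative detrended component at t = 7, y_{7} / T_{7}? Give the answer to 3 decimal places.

0.709

Trend T_7 = (9 + 24 + 45 + 16 + 31 + 18 + 15) / 7 = 158/7 = 22.57143
Ratio to trend: 16 / 22.57143 = 0.709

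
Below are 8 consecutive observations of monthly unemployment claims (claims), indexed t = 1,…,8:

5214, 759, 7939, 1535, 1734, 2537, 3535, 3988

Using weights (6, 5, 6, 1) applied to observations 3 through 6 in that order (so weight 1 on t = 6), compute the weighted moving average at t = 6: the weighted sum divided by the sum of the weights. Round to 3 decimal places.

Weighted sum: 6·7939 + 5·1535 + 6·1734 + 1·2537 = 47634 + 7675 + 10404 + 2537 = 68250
Weight total: 6 + 5 + 6 + 1 = 18
WMA = 68250 / 18 = 3791.667

3791.667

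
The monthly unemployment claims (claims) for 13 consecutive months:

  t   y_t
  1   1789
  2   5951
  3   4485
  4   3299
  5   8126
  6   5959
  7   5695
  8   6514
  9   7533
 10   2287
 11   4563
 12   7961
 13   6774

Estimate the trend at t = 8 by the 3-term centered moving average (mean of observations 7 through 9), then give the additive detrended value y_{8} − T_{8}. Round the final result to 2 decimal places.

-66.67

Trend T_8 = (5695 + 6514 + 7533) / 3 = 19742/3 = 6580.6667
Detrended value: 6514 − 6580.6667 = -66.67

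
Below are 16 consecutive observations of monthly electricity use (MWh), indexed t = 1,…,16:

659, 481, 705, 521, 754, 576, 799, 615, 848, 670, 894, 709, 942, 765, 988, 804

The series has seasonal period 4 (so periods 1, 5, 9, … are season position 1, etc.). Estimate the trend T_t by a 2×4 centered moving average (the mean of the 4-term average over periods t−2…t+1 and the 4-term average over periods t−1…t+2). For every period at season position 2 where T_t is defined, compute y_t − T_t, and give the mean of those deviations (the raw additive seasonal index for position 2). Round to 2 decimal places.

Season position 2 occurs at t = 6, 10, 14 (where T_t is defined).
t=6: T_6 = 674.2500; y_6 − T_6 = 576 − 674.2500 = -98.2500
t=10: T_10 = 768.5000; y_10 − T_10 = 670 − 768.5000 = -98.5000
t=14: T_14 = 862.8750; y_14 − T_14 = 765 − 862.8750 = -97.8750
Mean deviation: (-98.2500 + -98.5000 + -97.8750) / 3 = -98.21

-98.21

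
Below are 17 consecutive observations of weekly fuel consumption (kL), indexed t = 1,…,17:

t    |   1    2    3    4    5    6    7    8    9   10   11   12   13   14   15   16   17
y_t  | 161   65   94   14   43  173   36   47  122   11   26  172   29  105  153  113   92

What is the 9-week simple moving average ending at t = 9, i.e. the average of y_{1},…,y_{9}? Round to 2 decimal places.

Sum of periods 1–9: 161 + 65 + 94 + 14 + 43 + 173 + 36 + 47 + 122 = 755
Divide by 9: 755 / 9 = 83.89

83.89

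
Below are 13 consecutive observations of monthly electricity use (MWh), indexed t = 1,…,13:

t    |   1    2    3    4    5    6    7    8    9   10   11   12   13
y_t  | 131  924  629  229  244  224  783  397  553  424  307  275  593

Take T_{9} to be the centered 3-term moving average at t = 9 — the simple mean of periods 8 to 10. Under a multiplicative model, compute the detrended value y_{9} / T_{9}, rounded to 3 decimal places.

Trend T_9 = (397 + 553 + 424) / 3 = 1374/3 = 458.00000
Ratio to trend: 553 / 458.00000 = 1.207

1.207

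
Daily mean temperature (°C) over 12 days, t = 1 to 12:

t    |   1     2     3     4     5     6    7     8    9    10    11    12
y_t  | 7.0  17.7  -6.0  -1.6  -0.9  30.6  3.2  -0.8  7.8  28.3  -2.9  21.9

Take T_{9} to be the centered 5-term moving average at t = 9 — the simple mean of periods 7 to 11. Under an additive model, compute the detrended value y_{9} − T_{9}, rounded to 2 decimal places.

0.68

Trend T_9 = (3.2 + (-0.8) + 7.8 + 28.3 + (-2.9)) / 5 = 35.6/5 = 7.1200
Detrended value: 7.8 − 7.1200 = 0.68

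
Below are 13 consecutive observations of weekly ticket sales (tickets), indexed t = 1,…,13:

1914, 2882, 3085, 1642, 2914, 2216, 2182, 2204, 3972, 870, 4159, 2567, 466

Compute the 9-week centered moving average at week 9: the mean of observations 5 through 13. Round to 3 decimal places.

Sum of periods 5–13: 2914 + 2216 + 2182 + 2204 + 3972 + 870 + 4159 + 2567 + 466 = 21550
Divide by 9: 21550 / 9 = 2394.444

2394.444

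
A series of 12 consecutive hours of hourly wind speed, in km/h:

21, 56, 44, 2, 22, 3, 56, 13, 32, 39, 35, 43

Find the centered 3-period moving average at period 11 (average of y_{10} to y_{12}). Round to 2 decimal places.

39.00

Sum of periods 10–12: 39 + 35 + 43 = 117
Divide by 3: 117 / 3 = 39.00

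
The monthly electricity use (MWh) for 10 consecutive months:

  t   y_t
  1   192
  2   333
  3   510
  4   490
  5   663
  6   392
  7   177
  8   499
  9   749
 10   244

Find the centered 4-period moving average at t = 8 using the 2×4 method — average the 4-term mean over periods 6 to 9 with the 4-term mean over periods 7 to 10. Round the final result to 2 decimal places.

Sum over 6–9: 392 + 177 + 499 + 749 = 1817
Sum over 7–10: 177 + 499 + 749 + 244 = 1669
CMA at t=8 = (1817 + 1669) / (2·4) = 3486 / 8 = 435.75

435.75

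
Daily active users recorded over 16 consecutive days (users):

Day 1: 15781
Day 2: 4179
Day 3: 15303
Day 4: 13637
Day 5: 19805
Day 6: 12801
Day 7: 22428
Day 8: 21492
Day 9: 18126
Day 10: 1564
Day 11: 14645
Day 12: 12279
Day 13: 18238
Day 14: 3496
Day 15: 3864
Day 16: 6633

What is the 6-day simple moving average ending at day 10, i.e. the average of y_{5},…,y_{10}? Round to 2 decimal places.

Sum of periods 5–10: 19805 + 12801 + 22428 + 21492 + 18126 + 1564 = 96216
Divide by 6: 96216 / 6 = 16036.00

16036.00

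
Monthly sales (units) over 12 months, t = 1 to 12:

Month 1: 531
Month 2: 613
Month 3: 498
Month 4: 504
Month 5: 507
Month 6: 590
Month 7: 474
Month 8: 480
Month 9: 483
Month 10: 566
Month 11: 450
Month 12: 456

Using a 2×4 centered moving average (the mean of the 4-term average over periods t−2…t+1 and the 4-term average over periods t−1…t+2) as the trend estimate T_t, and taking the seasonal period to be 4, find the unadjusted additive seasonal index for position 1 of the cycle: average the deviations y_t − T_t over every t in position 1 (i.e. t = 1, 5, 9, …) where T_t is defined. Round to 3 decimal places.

Season position 1 occurs at t = 5, 9 (where T_t is defined).
t=5: T_5 = 521.75000; y_5 − T_5 = 507 − 521.75000 = -14.75000
t=9: T_9 = 497.75000; y_9 − T_9 = 483 − 497.75000 = -14.75000
Mean deviation: (-14.75000 + -14.75000) / 2 = -14.750

-14.750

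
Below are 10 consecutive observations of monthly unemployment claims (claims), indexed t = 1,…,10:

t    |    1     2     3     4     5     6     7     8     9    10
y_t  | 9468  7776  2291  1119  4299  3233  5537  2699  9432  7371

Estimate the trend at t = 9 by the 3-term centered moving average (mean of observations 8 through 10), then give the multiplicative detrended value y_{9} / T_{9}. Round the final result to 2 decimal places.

Trend T_9 = (2699 + 9432 + 7371) / 3 = 19502/3 = 6500.6667
Ratio to trend: 9432 / 6500.6667 = 1.45

1.45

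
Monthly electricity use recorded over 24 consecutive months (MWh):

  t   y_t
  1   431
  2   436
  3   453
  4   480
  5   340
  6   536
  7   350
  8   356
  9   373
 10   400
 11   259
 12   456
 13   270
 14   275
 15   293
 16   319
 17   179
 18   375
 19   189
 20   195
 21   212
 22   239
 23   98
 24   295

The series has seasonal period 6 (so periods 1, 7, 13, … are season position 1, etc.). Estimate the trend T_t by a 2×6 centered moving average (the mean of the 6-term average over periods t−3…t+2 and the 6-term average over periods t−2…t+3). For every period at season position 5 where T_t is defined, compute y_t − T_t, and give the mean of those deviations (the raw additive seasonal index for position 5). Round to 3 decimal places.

Season position 5 occurs at t = 5, 11, 17 (where T_t is defined).
t=5: T_5 = 425.83333; y_5 − T_5 = 340 − 425.83333 = -85.83333
t=11: T_11 = 345.58333; y_11 − T_11 = 259 − 345.58333 = -86.58333
t=17: T_17 = 265.00000; y_17 − T_17 = 179 − 265.00000 = -86.00000
Mean deviation: (-85.83333 + -86.58333 + -86.00000) / 3 = -86.139

-86.139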